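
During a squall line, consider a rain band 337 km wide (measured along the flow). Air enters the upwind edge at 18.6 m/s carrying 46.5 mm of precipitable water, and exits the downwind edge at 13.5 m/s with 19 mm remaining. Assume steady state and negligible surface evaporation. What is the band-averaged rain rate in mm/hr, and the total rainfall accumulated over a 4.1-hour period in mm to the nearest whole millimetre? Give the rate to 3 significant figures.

R ≈ 6.50 mm/hr; total ≈ 27 mm

Column moisture flux per unit crosswind length is F = V × PW.
Inflow: F_in = 18.6 × 46.5 = 864.9 mm·m/s
Outflow: F_out = 13.5 × 19 = 256.5 mm·m/s
Steady-state rate R = (F_in − F_out)/L = (864.9 − 256.5) / 337000 m = 1.805e-03 mm/s.
R = 1.805e-03 × 3600 = 6.50 mm/hr.
Over 4.1 h: total = 6.50 × 4.1 = 26.65 ≈ 27 mm.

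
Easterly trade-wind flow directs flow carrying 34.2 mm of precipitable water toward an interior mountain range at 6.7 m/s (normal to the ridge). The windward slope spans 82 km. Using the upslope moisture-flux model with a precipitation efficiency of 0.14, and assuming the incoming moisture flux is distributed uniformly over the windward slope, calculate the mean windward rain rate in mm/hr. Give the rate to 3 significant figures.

R ≈ 1.41 mm/hr

Incoming column moisture flux per unit ridge length: F = V × PW = 6.7 × 34.2 = 229.14 mm·m/s.
Spread over the 82 km slope with efficiency ε = 0.14: R = ε·F/W = 0.14 × 229.14 / 82000 m = 3.912e-04 mm/s.
R = 3.912e-04 × 3600 = 1.41 mm/hr.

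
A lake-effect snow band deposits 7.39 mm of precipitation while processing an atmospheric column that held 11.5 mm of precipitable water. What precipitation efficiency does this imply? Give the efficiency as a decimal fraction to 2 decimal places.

ε = precipitation / PW = 7.39 / 11.5 = 0.64.

ε ≈ 0.64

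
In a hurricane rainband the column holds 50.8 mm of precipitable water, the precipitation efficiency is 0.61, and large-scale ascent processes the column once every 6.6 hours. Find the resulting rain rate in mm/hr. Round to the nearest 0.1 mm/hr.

R ≈ 4.7 mm/hr

Each overturning extracts ε × PW = 0.61 × 50.8 = 30.988 mm.
Rate = ε·PW / τ = 30.988 / 6.6 h = 4.7 mm/hr.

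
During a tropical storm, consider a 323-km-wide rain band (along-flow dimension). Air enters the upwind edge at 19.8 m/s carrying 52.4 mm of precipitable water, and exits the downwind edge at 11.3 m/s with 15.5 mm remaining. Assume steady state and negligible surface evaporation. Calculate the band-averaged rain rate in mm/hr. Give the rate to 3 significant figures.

R ≈ 9.61 mm/hr

Column moisture flux per unit crosswind length is F = V × PW.
Inflow: F_in = 19.8 × 52.4 = 1037.52 mm·m/s
Outflow: F_out = 11.3 × 15.5 = 175.15 mm·m/s
Steady-state rate R = (F_in − F_out)/L = (1037.52 − 175.15) / 323000 m = 2.670e-03 mm/s.
R = 2.670e-03 × 3600 = 9.61 mm/hr.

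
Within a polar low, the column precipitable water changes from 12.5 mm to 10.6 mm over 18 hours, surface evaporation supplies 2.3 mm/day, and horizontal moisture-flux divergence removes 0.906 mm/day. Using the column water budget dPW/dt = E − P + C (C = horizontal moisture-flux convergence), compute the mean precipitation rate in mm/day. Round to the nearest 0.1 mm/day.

P ≈ 3.9 mm/day

dPW/dt = (10.6 − 12.5) mm / (18/24 day) = -2.533 mm/day.
P = E + C − dPW/dt = 2.3 + (-0.906) − (-2.533) = 3.9 mm/day.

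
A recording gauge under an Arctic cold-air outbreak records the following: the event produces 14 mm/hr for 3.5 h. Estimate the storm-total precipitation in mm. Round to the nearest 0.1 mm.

Total = Σ Rᵢ Δtᵢ = 14 × 3.5
      = 49 = 49.0 mm.

total ≈ 49.0 mm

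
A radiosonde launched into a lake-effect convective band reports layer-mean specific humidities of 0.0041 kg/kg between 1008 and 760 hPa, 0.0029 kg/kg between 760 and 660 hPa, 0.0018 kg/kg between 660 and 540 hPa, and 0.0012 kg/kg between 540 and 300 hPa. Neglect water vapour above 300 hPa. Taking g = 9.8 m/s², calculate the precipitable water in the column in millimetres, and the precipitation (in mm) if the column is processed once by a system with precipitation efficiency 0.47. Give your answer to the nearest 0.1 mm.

PW ≈ 18.5 mm; precipitation ≈ 8.7 mm

Precipitable water is the column-integrated vapour mass per unit area: PW = (1/g) Σ q̄ Δp, with q in kg/kg and Δp in Pa (1 kg/m² of water = 1 mm).
Layer 1008–760 hPa: Δp = 248 hPa = 24800 Pa, q̄ = 0.0041 kg/kg → 0.0041 × 24800 / 9.8 = 10.38 mm
Layer 760–660 hPa: Δp = 100 hPa = 10000 Pa, q̄ = 0.0029 kg/kg → 0.0029 × 10000 / 9.8 = 2.96 mm
Layer 660–540 hPa: Δp = 120 hPa = 12000 Pa, q̄ = 0.0018 kg/kg → 0.0018 × 12000 / 9.8 = 2.20 mm
Layer 540–300 hPa: Δp = 240 hPa = 24000 Pa, q̄ = 0.0012 kg/kg → 0.0012 × 24000 / 9.8 = 2.94 mm
PW = 10.38 + 2.96 + 2.20 + 2.94 = 18.48 ≈ 18.5 mm.
Precipitation = ε × PW = 0.47 × 18.5 = 8.7 mm.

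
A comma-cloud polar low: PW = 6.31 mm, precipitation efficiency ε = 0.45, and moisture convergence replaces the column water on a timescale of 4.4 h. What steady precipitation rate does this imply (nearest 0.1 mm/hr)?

R ≈ 0.6 mm/hr

Each overturning extracts ε × PW = 0.45 × 6.31 = 2.8395 mm.
Rate = ε·PW / τ = 2.8395 / 4.4 h = 0.6 mm/hr.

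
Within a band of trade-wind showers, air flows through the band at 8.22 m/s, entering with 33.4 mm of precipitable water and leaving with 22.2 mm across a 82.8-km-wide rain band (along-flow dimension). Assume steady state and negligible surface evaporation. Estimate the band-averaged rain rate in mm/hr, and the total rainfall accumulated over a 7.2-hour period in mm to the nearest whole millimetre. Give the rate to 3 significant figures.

Column moisture flux per unit crosswind length is F = V × PW.
Inflow: F_in = 8.22 × 33.4 = 274.548 mm·m/s
Outflow: F_out = 8.22 × 22.2 = 182.484 mm·m/s
Steady-state rate R = (F_in − F_out)/L = (274.548 − 182.484) / 82800 m = 1.112e-03 mm/s.
R = 1.112e-03 × 3600 = 4.00 mm/hr.
Over 7.2 h: total = 4.00 × 7.2 = 28.8 ≈ 29 mm.

R ≈ 4.00 mm/hr; total ≈ 29 mm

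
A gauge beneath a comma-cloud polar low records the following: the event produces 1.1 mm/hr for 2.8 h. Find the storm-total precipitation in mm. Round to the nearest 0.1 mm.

total ≈ 3.1 mm

Total = Σ Rᵢ Δtᵢ = 1.1 × 2.8
      = 3.08 = 3.1 mm.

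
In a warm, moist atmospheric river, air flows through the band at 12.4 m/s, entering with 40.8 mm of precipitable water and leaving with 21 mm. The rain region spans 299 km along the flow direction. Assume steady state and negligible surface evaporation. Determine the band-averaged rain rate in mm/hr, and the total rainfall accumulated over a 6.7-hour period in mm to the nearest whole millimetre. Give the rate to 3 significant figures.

R ≈ 2.96 mm/hr; total ≈ 20 mm

Column moisture flux per unit crosswind length is F = V × PW.
Inflow: F_in = 12.4 × 40.8 = 505.92 mm·m/s
Outflow: F_out = 12.4 × 21 = 260.4 mm·m/s
Steady-state rate R = (F_in − F_out)/L = (505.92 − 260.4) / 299000 m = 8.211e-04 mm/s.
R = 8.211e-04 × 3600 = 2.96 mm/hr.
Over 6.7 h: total = 2.96 × 6.7 = 19.832 ≈ 20 mm.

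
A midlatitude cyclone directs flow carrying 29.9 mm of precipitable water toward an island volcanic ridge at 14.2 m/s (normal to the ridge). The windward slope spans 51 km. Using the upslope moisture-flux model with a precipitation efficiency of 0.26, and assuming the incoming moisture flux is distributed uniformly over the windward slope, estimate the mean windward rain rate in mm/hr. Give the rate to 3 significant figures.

R ≈ 7.79 mm/hr

Incoming column moisture flux per unit ridge length: F = V × PW = 14.2 × 29.9 = 424.58 mm·m/s.
Spread over the 51 km slope with efficiency ε = 0.26: R = ε·F/W = 0.26 × 424.58 / 51000 m = 2.165e-03 mm/s.
R = 2.165e-03 × 3600 = 7.79 mm/hr.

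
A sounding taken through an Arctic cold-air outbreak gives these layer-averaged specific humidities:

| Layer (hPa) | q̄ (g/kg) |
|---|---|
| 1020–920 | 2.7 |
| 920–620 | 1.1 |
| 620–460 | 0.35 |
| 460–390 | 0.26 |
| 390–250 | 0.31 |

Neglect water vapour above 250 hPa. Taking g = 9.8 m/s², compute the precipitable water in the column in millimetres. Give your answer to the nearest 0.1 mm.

PW ≈ 7.3 mm

Precipitable water is the column-integrated vapour mass per unit area: PW = (1/g) Σ q̄ Δp, with q in kg/kg and Δp in Pa (1 kg/m² of water = 1 mm).
Layer 1020–920 hPa: Δp = 100 hPa = 10000 Pa, q̄ = 0.0027 kg/kg → 0.0027 × 10000 / 9.8 = 2.76 mm
Layer 920–620 hPa: Δp = 300 hPa = 30000 Pa, q̄ = 0.0011 kg/kg → 0.0011 × 30000 / 9.8 = 3.37 mm
Layer 620–460 hPa: Δp = 160 hPa = 16000 Pa, q̄ = 0.00035 kg/kg → 0.00035 × 16000 / 9.8 = 0.57 mm
Layer 460–390 hPa: Δp = 70 hPa = 7000 Pa, q̄ = 0.00026 kg/kg → 0.00026 × 7000 / 9.8 = 0.19 mm
Layer 390–250 hPa: Δp = 140 hPa = 14000 Pa, q̄ = 0.00031 kg/kg → 0.00031 × 14000 / 9.8 = 0.44 mm
PW = 2.76 + 3.37 + 0.57 + 0.19 + 0.44 = 7.33 ≈ 7.3 mm.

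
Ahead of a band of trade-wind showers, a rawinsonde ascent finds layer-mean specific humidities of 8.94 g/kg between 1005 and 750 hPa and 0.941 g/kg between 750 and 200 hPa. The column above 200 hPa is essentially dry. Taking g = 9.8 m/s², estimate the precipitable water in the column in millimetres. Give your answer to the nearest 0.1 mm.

Precipitable water is the column-integrated vapour mass per unit area: PW = (1/g) Σ q̄ Δp, with q in kg/kg and Δp in Pa (1 kg/m² of water = 1 mm).
Layer 1005–750 hPa: Δp = 255 hPa = 25500 Pa, q̄ = 0.00894 kg/kg → 0.00894 × 25500 / 9.8 = 23.26 mm
Layer 750–200 hPa: Δp = 550 hPa = 55000 Pa, q̄ = 0.000941 kg/kg → 0.000941 × 55000 / 9.8 = 5.28 mm
PW = 23.26 + 5.28 = 28.54 ≈ 28.5 mm.

PW ≈ 28.5 mm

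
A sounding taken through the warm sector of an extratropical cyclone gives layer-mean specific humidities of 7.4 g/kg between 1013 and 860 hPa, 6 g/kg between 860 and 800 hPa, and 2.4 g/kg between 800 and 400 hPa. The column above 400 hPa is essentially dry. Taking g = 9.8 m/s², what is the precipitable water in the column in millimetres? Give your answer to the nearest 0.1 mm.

PW ≈ 25.0 mm

Precipitable water is the column-integrated vapour mass per unit area: PW = (1/g) Σ q̄ Δp, with q in kg/kg and Δp in Pa (1 kg/m² of water = 1 mm).
Layer 1013–860 hPa: Δp = 153 hPa = 15300 Pa, q̄ = 0.0074 kg/kg → 0.0074 × 15300 / 9.8 = 11.55 mm
Layer 860–800 hPa: Δp = 60 hPa = 6000 Pa, q̄ = 0.006 kg/kg → 0.006 × 6000 / 9.8 = 3.67 mm
Layer 800–400 hPa: Δp = 400 hPa = 40000 Pa, q̄ = 0.0024 kg/kg → 0.0024 × 40000 / 9.8 = 9.80 mm
PW = 11.55 + 3.67 + 9.80 = 25.02 ≈ 25.0 mm.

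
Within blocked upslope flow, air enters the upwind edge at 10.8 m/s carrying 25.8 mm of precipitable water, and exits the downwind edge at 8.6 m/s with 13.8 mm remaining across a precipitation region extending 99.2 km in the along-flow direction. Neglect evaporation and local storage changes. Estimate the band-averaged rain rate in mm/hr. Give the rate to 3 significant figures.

R ≈ 5.81 mm/hr

Column moisture flux per unit crosswind length is F = V × PW.
Inflow: F_in = 10.8 × 25.8 = 278.64 mm·m/s
Outflow: F_out = 8.6 × 13.8 = 118.68 mm·m/s
Steady-state rate R = (F_in − F_out)/L = (278.64 − 118.68) / 99200 m = 1.613e-03 mm/s.
R = 1.613e-03 × 3600 = 5.81 mm/hr.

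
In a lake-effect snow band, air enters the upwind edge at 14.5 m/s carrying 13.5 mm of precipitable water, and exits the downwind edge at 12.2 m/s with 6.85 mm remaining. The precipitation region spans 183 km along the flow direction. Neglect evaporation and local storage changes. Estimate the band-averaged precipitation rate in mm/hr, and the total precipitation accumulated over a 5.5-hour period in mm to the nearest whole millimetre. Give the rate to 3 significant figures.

Column moisture flux per unit crosswind length is F = V × PW.
Inflow: F_in = 14.5 × 13.5 = 195.75 mm·m/s
Outflow: F_out = 12.2 × 6.85 = 83.57 mm·m/s
Steady-state rate R = (F_in − F_out)/L = (195.75 − 83.57) / 183000 m = 6.130e-04 mm/s.
R = 6.130e-04 × 3600 = 2.21 mm/hr.
Over 5.5 h: total = 2.21 × 5.5 = 12.155 ≈ 12 mm.

R ≈ 2.21 mm/hr; total ≈ 12 mm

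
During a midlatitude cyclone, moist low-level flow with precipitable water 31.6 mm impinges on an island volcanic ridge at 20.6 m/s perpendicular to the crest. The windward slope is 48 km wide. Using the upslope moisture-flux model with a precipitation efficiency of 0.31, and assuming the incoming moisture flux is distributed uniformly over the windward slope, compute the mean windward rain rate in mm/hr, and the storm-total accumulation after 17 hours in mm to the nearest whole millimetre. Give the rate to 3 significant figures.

R ≈ 15.1 mm/hr; total ≈ 257 mm

Incoming column moisture flux per unit ridge length: F = V × PW = 20.6 × 31.6 = 650.96 mm·m/s.
Spread over the 48 km slope with efficiency ε = 0.31: R = ε·F/W = 0.31 × 650.96 / 48000 m = 4.204e-03 mm/s.
R = 4.204e-03 × 3600 = 15.1 mm/hr.
Over 17 h: total = 15.1 × 17 = 256.7 ≈ 257 mm.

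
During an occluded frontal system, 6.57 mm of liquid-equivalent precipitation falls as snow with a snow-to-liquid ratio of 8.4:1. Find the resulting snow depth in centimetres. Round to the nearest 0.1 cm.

Snow depth = liquid × ratio = 6.57 mm × 8.4 = 55.188 mm = 5.5 cm.

snow depth ≈ 5.5 cm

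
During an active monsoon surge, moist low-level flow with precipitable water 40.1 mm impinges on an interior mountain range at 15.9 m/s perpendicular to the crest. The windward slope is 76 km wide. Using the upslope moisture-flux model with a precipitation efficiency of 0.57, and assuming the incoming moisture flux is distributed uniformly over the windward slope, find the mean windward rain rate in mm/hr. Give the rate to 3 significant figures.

Incoming column moisture flux per unit ridge length: F = V × PW = 15.9 × 40.1 = 637.59 mm·m/s.
Spread over the 76 km slope with efficiency ε = 0.57: R = ε·F/W = 0.57 × 637.59 / 76000 m = 4.782e-03 mm/s.
R = 4.782e-03 × 3600 = 17.2 mm/hr.

R ≈ 17.2 mm/hr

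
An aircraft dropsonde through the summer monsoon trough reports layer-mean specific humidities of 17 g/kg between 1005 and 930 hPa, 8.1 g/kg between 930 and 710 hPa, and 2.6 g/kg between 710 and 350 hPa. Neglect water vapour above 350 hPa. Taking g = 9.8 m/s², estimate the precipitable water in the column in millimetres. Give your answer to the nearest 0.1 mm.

Precipitable water is the column-integrated vapour mass per unit area: PW = (1/g) Σ q̄ Δp, with q in kg/kg and Δp in Pa (1 kg/m² of water = 1 mm).
Layer 1005–930 hPa: Δp = 75 hPa = 7500 Pa, q̄ = 0.017 kg/kg → 0.017 × 7500 / 9.8 = 13.01 mm
Layer 930–710 hPa: Δp = 220 hPa = 22000 Pa, q̄ = 0.0081 kg/kg → 0.0081 × 22000 / 9.8 = 18.18 mm
Layer 710–350 hPa: Δp = 360 hPa = 36000 Pa, q̄ = 0.0026 kg/kg → 0.0026 × 36000 / 9.8 = 9.55 mm
PW = 13.01 + 18.18 + 9.55 = 40.74 ≈ 40.7 mm.

PW ≈ 40.7 mm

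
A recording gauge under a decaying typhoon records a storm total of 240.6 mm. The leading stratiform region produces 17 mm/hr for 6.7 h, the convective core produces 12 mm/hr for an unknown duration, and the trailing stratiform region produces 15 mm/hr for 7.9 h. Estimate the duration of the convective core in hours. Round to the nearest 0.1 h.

Known phases: 17 × 6.7 + 15 × 7.9 = 113.9 + 118.5 = 232.4 mm.
Remaining depth = 240.6 − 232.4 = 8.2 mm.
Duration = 8.2 / 12 = 0.7 h.

duration ≈ 0.7 h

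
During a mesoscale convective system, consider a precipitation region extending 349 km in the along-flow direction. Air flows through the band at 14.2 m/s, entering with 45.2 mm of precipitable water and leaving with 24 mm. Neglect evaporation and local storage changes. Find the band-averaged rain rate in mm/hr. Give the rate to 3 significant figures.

Column moisture flux per unit crosswind length is F = V × PW.
Inflow: F_in = 14.2 × 45.2 = 641.84 mm·m/s
Outflow: F_out = 14.2 × 24 = 340.8 mm·m/s
Steady-state rate R = (F_in − F_out)/L = (641.84 − 340.8) / 349000 m = 8.626e-04 mm/s.
R = 8.626e-04 × 3600 = 3.11 mm/hr.

R ≈ 3.11 mm/hr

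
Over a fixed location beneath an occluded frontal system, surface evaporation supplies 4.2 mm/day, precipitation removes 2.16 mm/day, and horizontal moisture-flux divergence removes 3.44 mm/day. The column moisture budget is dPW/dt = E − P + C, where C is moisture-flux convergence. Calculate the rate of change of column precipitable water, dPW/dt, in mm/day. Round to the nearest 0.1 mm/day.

dPW/dt = E − P + C = 4.2 − 2.16 + (-3.44) = -1.4 mm/day.

dPW/dt ≈ -1.4 mm/day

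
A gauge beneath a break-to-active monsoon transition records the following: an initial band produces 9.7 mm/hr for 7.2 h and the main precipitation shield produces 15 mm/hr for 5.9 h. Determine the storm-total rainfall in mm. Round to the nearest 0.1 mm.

Total = Σ Rᵢ Δtᵢ = 9.7 × 7.2 + 15 × 5.9
      = 69.84 + 88.5 = 158.3 mm.

total ≈ 158.3 mm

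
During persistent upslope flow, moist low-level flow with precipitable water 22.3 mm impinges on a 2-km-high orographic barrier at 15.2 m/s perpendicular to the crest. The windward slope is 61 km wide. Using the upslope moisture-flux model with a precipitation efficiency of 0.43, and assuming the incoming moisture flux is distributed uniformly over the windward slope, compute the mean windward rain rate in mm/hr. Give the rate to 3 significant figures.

Incoming column moisture flux per unit ridge length: F = V × PW = 15.2 × 22.3 = 338.96 mm·m/s.
Spread over the 61 km slope with efficiency ε = 0.43: R = ε·F/W = 0.43 × 338.96 / 61000 m = 2.389e-03 mm/s.
R = 2.389e-03 × 3600 = 8.60 mm/hr.

R ≈ 8.60 mm/hr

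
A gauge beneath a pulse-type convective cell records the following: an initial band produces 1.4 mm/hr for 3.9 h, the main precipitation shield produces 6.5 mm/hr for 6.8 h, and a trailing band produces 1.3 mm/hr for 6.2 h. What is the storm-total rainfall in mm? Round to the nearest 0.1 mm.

Total = Σ Rᵢ Δtᵢ = 1.4 × 3.9 + 6.5 × 6.8 + 1.3 × 6.2
      = 5.46 + 44.2 + 8.06 = 57.7 mm.

total ≈ 57.7 mm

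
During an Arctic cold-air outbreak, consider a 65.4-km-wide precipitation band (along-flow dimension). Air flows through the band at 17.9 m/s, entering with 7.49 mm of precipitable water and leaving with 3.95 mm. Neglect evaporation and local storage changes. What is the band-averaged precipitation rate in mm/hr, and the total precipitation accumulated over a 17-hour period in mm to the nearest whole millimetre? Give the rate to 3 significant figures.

R ≈ 3.49 mm/hr; total ≈ 59 mm

Column moisture flux per unit crosswind length is F = V × PW.
Inflow: F_in = 17.9 × 7.49 = 134.071 mm·m/s
Outflow: F_out = 17.9 × 3.95 = 70.705 mm·m/s
Steady-state rate R = (F_in − F_out)/L = (134.071 − 70.705) / 65400 m = 9.689e-04 mm/s.
R = 9.689e-04 × 3600 = 3.49 mm/hr.
Over 17 h: total = 3.49 × 17 = 59.33 ≈ 59 mm.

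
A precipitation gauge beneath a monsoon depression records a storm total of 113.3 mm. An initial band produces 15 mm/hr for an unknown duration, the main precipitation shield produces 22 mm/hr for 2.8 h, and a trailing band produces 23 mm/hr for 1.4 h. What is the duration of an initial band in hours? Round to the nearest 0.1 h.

duration ≈ 1.3 h

Known phases: 22 × 2.8 + 23 × 1.4 = 61.6 + 32.2 = 93.8 mm.
Remaining depth = 113.3 − 93.8 = 19.5 mm.
Duration = 19.5 / 15 = 1.3 h.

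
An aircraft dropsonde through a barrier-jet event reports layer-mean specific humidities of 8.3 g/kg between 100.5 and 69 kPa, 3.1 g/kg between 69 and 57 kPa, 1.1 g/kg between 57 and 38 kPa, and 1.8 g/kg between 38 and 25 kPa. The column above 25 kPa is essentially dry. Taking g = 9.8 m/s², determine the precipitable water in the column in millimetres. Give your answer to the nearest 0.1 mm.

Precipitable water is the column-integrated vapour mass per unit area: PW = (1/g) Σ q̄ Δp, with q in kg/kg and Δp in Pa (1 kg/m² of water = 1 mm).
Layer 100.5–69 kPa: Δp = 315 hPa = 31500 Pa, q̄ = 0.0083 kg/kg → 0.0083 × 31500 / 9.8 = 26.68 mm
Layer 69–57 kPa: Δp = 120 hPa = 12000 Pa, q̄ = 0.0031 kg/kg → 0.0031 × 12000 / 9.8 = 3.80 mm
Layer 57–38 kPa: Δp = 190 hPa = 19000 Pa, q̄ = 0.0011 kg/kg → 0.0011 × 19000 / 9.8 = 2.13 mm
Layer 38–25 kPa: Δp = 130 hPa = 13000 Pa, q̄ = 0.0018 kg/kg → 0.0018 × 13000 / 9.8 = 2.39 mm
PW = 26.68 + 3.80 + 2.13 + 2.39 = 35.00 ≈ 35.0 mm.

PW ≈ 35.0 mm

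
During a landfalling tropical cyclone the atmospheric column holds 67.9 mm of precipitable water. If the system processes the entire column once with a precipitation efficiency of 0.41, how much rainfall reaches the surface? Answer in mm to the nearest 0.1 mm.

rainfall ≈ 27.8 mm

Rainfall = ε × PW = 0.41 × 67.9 = 27.8 mm.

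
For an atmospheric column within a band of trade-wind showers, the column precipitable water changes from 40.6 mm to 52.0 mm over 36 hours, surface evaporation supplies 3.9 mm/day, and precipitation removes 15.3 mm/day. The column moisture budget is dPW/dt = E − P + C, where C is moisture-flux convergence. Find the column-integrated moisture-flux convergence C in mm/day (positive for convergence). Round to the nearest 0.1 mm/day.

C ≈ 19.0 mm/day

dPW/dt = (52.0 − 40.6) mm / (36/24 day) = +7.600 mm/day.
C = dPW/dt − E + P = (+7.600) − 3.9 + 15.3 = 19.0 mm/day.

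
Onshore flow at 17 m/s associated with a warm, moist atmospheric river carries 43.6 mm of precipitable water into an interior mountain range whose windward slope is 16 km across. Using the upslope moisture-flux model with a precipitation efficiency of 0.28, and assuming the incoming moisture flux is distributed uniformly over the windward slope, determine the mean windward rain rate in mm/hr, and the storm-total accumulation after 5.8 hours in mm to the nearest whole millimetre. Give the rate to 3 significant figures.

R ≈ 46.7 mm/hr; total ≈ 271 mm

Incoming column moisture flux per unit ridge length: F = V × PW = 17 × 43.6 = 741.2 mm·m/s.
Spread over the 16 km slope with efficiency ε = 0.28: R = ε·F/W = 0.28 × 741.2 / 16000 m = 1.297e-02 mm/s.
R = 1.297e-02 × 3600 = 46.7 mm/hr.
Over 5.8 h: total = 46.7 × 5.8 = 270.86 ≈ 271 mm.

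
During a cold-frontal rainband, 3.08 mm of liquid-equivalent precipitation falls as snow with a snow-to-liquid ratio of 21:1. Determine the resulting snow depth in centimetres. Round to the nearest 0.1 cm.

snow depth ≈ 6.5 cm

Snow depth = liquid × ratio = 3.08 mm × 21 = 64.68 mm = 6.5 cm.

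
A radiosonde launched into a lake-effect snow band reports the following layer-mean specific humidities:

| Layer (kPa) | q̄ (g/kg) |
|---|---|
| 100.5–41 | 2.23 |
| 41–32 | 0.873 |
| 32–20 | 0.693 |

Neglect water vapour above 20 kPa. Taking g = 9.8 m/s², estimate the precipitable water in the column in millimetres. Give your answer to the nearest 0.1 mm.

Precipitable water is the column-integrated vapour mass per unit area: PW = (1/g) Σ q̄ Δp, with q in kg/kg and Δp in Pa (1 kg/m² of water = 1 mm).
Layer 100.5–41 kPa: Δp = 595 hPa = 59500 Pa, q̄ = 0.00223 kg/kg → 0.00223 × 59500 / 9.8 = 13.54 mm
Layer 41–32 kPa: Δp = 90 hPa = 9000 Pa, q̄ = 0.000873 kg/kg → 0.000873 × 9000 / 9.8 = 0.80 mm
Layer 32–20 kPa: Δp = 120 hPa = 12000 Pa, q̄ = 0.000693 kg/kg → 0.000693 × 12000 / 9.8 = 0.85 mm
PW = 13.54 + 0.80 + 0.85 = 15.19 ≈ 15.2 mm.

PW ≈ 15.2 mm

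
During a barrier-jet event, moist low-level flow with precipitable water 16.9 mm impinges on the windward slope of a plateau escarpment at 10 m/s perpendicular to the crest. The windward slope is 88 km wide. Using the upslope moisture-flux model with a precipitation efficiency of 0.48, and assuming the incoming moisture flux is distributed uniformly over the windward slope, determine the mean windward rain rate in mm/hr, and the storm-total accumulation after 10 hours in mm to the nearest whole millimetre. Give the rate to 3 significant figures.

R ≈ 3.32 mm/hr; total ≈ 33 mm

Incoming column moisture flux per unit ridge length: F = V × PW = 10 × 16.9 = 169 mm·m/s.
Spread over the 88 km slope with efficiency ε = 0.48: R = ε·F/W = 0.48 × 169 / 88000 m = 9.218e-04 mm/s.
R = 9.218e-04 × 3600 = 3.32 mm/hr.
Over 10 h: total = 3.32 × 10 = 33.2 ≈ 33 mm.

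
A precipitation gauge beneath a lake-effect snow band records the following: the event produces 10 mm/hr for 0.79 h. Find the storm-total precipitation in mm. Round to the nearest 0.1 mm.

total ≈ 7.9 mm

Total = Σ Rᵢ Δtᵢ = 10 × 0.79
      = 7.9 = 7.9 mm.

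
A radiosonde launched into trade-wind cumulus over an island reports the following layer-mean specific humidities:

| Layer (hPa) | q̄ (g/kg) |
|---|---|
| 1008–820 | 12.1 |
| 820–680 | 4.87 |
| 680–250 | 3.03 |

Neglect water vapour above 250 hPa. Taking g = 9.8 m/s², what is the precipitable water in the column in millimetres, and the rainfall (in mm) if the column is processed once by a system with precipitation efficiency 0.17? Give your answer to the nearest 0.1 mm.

PW ≈ 43.5 mm; rainfall ≈ 7.4 mm

Precipitable water is the column-integrated vapour mass per unit area: PW = (1/g) Σ q̄ Δp, with q in kg/kg and Δp in Pa (1 kg/m² of water = 1 mm).
Layer 1008–820 hPa: Δp = 188 hPa = 18800 Pa, q̄ = 0.0121 kg/kg → 0.0121 × 18800 / 9.8 = 23.21 mm
Layer 820–680 hPa: Δp = 140 hPa = 14000 Pa, q̄ = 0.00487 kg/kg → 0.00487 × 14000 / 9.8 = 6.96 mm
Layer 680–250 hPa: Δp = 430 hPa = 43000 Pa, q̄ = 0.00303 kg/kg → 0.00303 × 43000 / 9.8 = 13.29 mm
PW = 23.21 + 6.96 + 13.29 = 43.46 ≈ 43.5 mm.
Rainfall = ε × PW = 0.17 × 43.5 = 7.4 mm.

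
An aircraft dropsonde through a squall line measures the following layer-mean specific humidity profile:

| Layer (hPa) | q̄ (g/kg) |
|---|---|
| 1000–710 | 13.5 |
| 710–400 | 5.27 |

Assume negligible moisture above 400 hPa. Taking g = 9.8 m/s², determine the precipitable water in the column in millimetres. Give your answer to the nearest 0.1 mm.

Precipitable water is the column-integrated vapour mass per unit area: PW = (1/g) Σ q̄ Δp, with q in kg/kg and Δp in Pa (1 kg/m² of water = 1 mm).
Layer 1000–710 hPa: Δp = 290 hPa = 29000 Pa, q̄ = 0.0135 kg/kg → 0.0135 × 29000 / 9.8 = 39.95 mm
Layer 710–400 hPa: Δp = 310 hPa = 31000 Pa, q̄ = 0.00527 kg/kg → 0.00527 × 31000 / 9.8 = 16.67 mm
PW = 39.95 + 16.67 = 56.62 ≈ 56.6 mm.

PW ≈ 56.6 mm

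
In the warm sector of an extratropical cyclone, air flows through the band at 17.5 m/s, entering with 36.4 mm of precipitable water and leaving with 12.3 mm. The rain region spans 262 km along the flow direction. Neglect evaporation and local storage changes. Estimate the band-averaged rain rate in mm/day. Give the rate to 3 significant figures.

Column moisture flux per unit crosswind length is F = V × PW.
Inflow: F_in = 17.5 × 36.4 = 637 mm·m/s
Outflow: F_out = 17.5 × 12.3 = 215.25 mm·m/s
Steady-state rate R = (F_in − F_out)/L = (637 − 215.25) / 262000 m = 1.610e-03 mm/s.
R = 1.610e-03 × 3600 × 24 = 139 mm/day.

R ≈ 139 mm/day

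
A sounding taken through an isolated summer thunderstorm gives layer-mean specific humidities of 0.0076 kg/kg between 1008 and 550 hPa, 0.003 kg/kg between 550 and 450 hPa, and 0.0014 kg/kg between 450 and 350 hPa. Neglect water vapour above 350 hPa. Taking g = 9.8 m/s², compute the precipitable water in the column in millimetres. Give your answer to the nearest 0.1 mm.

Precipitable water is the column-integrated vapour mass per unit area: PW = (1/g) Σ q̄ Δp, with q in kg/kg and Δp in Pa (1 kg/m² of water = 1 mm).
Layer 1008–550 hPa: Δp = 458 hPa = 45800 Pa, q̄ = 0.0076 kg/kg → 0.0076 × 45800 / 9.8 = 35.52 mm
Layer 550–450 hPa: Δp = 100 hPa = 10000 Pa, q̄ = 0.003 kg/kg → 0.003 × 10000 / 9.8 = 3.06 mm
Layer 450–350 hPa: Δp = 100 hPa = 10000 Pa, q̄ = 0.0014 kg/kg → 0.0014 × 10000 / 9.8 = 1.43 mm
PW = 35.52 + 3.06 + 1.43 = 40.01 ≈ 40.0 mm.

PW ≈ 40.0 mm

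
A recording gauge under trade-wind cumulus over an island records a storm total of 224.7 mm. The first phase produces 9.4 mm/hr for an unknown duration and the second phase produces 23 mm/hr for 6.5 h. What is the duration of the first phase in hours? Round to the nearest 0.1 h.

Known phases: 23 × 6.5 = 149.5 mm.
Remaining depth = 224.7 − 149.5 = 75.2 mm.
Duration = 75.2 / 9.4 = 8.0 h.

duration ≈ 8.0 h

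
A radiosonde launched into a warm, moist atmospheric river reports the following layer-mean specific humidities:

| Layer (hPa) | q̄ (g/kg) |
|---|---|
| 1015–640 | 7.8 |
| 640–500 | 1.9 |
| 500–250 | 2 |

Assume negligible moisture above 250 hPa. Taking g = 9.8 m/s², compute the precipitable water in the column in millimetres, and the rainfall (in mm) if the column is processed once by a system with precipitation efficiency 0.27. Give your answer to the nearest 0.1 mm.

Precipitable water is the column-integrated vapour mass per unit area: PW = (1/g) Σ q̄ Δp, with q in kg/kg and Δp in Pa (1 kg/m² of water = 1 mm).
Layer 1015–640 hPa: Δp = 375 hPa = 37500 Pa, q̄ = 0.0078 kg/kg → 0.0078 × 37500 / 9.8 = 29.85 mm
Layer 640–500 hPa: Δp = 140 hPa = 14000 Pa, q̄ = 0.0019 kg/kg → 0.0019 × 14000 / 9.8 = 2.71 mm
Layer 500–250 hPa: Δp = 250 hPa = 25000 Pa, q̄ = 0.002 kg/kg → 0.002 × 25000 / 9.8 = 5.10 mm
PW = 29.85 + 2.71 + 5.10 = 37.66 ≈ 37.7 mm.
Rainfall = ε × PW = 0.27 × 37.7 = 10.2 mm.

PW ≈ 37.7 mm; rainfall ≈ 10.2 mm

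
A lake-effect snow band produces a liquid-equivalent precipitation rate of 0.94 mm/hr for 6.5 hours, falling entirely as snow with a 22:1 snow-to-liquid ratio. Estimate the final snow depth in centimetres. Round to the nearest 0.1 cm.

Liquid-equivalent depth = 0.94 × 6.5 = 6.11 mm.
Snow depth = 6.11 mm × 22 = 134.42 mm = 13.4 cm.

snow depth ≈ 13.4 cm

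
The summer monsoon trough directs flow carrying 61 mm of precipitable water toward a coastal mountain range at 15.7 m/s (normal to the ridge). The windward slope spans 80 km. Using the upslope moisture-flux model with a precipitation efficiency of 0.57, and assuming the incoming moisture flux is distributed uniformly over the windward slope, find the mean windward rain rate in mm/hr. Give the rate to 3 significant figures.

R ≈ 24.6 mm/hr

Incoming column moisture flux per unit ridge length: F = V × PW = 15.7 × 61 = 957.7 mm·m/s.
Spread over the 80 km slope with efficiency ε = 0.57: R = ε·F/W = 0.57 × 957.7 / 80000 m = 6.824e-03 mm/s.
R = 6.824e-03 × 3600 = 24.6 mm/hr.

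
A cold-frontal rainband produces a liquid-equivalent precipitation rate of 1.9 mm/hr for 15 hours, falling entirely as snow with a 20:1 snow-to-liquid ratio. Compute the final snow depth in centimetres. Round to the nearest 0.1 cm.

Liquid-equivalent depth = 1.9 × 15 = 28.5 mm.
Snow depth = 28.5 mm × 20 = 570 mm = 57.0 cm.

snow depth ≈ 57.0 cm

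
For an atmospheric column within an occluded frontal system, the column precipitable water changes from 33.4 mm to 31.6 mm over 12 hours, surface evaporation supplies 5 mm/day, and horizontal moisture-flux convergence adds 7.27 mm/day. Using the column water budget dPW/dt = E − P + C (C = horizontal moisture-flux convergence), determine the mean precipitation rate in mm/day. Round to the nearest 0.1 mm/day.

dPW/dt = (31.6 − 33.4) mm / (12/24 day) = -3.600 mm/day.
P = E + C − dPW/dt = 5 + (7.27) − (-3.600) = 15.9 mm/day.

P ≈ 15.9 mm/day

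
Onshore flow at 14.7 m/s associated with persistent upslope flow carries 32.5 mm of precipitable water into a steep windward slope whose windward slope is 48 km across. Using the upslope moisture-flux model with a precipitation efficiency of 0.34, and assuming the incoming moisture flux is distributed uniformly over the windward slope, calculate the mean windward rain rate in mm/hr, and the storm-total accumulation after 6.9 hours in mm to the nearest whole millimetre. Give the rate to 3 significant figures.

Incoming column moisture flux per unit ridge length: F = V × PW = 14.7 × 32.5 = 477.75 mm·m/s.
Spread over the 48 km slope with efficiency ε = 0.34: R = ε·F/W = 0.34 × 477.75 / 48000 m = 3.384e-03 mm/s.
R = 3.384e-03 × 3600 = 12.2 mm/hr.
Over 6.9 h: total = 12.2 × 6.9 = 84.18 ≈ 84 mm.

R ≈ 12.2 mm/hr; total ≈ 84 mm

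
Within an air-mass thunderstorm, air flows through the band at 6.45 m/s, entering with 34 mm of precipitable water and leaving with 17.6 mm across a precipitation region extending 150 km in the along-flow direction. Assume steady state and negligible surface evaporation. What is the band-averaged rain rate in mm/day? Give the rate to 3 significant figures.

Column moisture flux per unit crosswind length is F = V × PW.
Inflow: F_in = 6.45 × 34 = 219.3 mm·m/s
Outflow: F_out = 6.45 × 17.6 = 113.52 mm·m/s
Steady-state rate R = (F_in − F_out)/L = (219.3 − 113.52) / 150000 m = 7.052e-04 mm/s.
R = 7.052e-04 × 3600 × 24 = 60.9 mm/day.

R ≈ 60.9 mm/day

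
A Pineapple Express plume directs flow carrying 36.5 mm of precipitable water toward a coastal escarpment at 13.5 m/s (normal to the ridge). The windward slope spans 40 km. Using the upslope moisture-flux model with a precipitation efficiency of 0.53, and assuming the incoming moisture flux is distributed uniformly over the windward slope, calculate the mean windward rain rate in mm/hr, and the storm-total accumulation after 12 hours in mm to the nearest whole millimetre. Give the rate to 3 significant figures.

R ≈ 23.5 mm/hr; total ≈ 282 mm

Incoming column moisture flux per unit ridge length: F = V × PW = 13.5 × 36.5 = 492.75 mm·m/s.
Spread over the 40 km slope with efficiency ε = 0.53: R = ε·F/W = 0.53 × 492.75 / 40000 m = 6.529e-03 mm/s.
R = 6.529e-03 × 3600 = 23.5 mm/hr.
Over 12 h: total = 23.5 × 12 = 282 mm.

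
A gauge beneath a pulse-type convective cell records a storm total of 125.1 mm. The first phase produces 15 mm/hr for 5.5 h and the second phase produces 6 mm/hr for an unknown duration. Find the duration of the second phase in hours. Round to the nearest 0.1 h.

duration ≈ 7.1 h

Known phases: 15 × 5.5 = 82.5 mm.
Remaining depth = 125.1 − 82.5 = 42.6 mm.
Duration = 42.6 / 6 = 7.1 h.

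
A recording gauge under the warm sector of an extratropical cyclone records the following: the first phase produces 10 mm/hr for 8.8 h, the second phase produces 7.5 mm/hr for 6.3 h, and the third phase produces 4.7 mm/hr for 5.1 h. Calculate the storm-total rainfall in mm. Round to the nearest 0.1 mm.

Total = Σ Rᵢ Δtᵢ = 10 × 8.8 + 7.5 × 6.3 + 4.7 × 5.1
      = 88 + 47.25 + 23.97 = 159.2 mm.

total ≈ 159.2 mm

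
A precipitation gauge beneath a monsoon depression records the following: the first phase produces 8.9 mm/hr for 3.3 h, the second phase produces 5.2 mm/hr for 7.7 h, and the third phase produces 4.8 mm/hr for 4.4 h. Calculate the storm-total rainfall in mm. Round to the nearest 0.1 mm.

total ≈ 90.5 mm

Total = Σ Rᵢ Δtᵢ = 8.9 × 3.3 + 5.2 × 7.7 + 4.8 × 4.4
      = 29.37 + 40.04 + 21.12 = 90.5 mm.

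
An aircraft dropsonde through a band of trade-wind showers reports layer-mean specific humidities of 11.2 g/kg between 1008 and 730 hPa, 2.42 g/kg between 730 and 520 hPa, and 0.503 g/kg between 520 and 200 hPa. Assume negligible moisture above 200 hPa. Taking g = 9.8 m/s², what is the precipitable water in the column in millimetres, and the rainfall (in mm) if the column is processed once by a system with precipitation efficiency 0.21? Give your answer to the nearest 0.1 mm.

PW ≈ 38.6 mm; rainfall ≈ 8.1 mm

Precipitable water is the column-integrated vapour mass per unit area: PW = (1/g) Σ q̄ Δp, with q in kg/kg and Δp in Pa (1 kg/m² of water = 1 mm).
Layer 1008–730 hPa: Δp = 278 hPa = 27800 Pa, q̄ = 0.0112 kg/kg → 0.0112 × 27800 / 9.8 = 31.77 mm
Layer 730–520 hPa: Δp = 210 hPa = 21000 Pa, q̄ = 0.00242 kg/kg → 0.00242 × 21000 / 9.8 = 5.19 mm
Layer 520–200 hPa: Δp = 320 hPa = 32000 Pa, q̄ = 0.000503 kg/kg → 0.000503 × 32000 / 9.8 = 1.64 mm
PW = 31.77 + 5.19 + 1.64 = 38.60 ≈ 38.6 mm.
Rainfall = ε × PW = 0.21 × 38.6 = 8.1 mm.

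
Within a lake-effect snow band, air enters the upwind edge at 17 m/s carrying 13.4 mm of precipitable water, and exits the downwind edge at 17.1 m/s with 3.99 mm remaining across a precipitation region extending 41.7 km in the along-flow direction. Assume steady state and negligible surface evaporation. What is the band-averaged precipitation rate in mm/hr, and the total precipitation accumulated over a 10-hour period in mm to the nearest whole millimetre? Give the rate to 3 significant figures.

R ≈ 13.8 mm/hr; total ≈ 138 mm

Column moisture flux per unit crosswind length is F = V × PW.
Inflow: F_in = 17 × 13.4 = 227.8 mm·m/s
Outflow: F_out = 17.1 × 3.99 = 68.229 mm·m/s
Steady-state rate R = (F_in − F_out)/L = (227.8 − 68.229) / 41700 m = 3.827e-03 mm/s.
R = 3.827e-03 × 3600 = 13.8 mm/hr.
Over 10 h: total = 13.8 × 10 = 138 mm.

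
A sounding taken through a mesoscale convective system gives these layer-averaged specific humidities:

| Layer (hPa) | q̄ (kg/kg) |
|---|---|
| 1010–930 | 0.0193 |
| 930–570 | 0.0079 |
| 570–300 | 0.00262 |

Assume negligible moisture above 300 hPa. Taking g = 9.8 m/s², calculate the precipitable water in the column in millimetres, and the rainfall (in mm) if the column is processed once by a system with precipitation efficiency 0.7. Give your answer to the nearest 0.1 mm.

Precipitable water is the column-integrated vapour mass per unit area: PW = (1/g) Σ q̄ Δp, with q in kg/kg and Δp in Pa (1 kg/m² of water = 1 mm).
Layer 1010–930 hPa: Δp = 80 hPa = 8000 Pa, q̄ = 0.0193 kg/kg → 0.0193 × 8000 / 9.8 = 15.76 mm
Layer 930–570 hPa: Δp = 360 hPa = 36000 Pa, q̄ = 0.0079 kg/kg → 0.0079 × 36000 / 9.8 = 29.02 mm
Layer 570–300 hPa: Δp = 270 hPa = 27000 Pa, q̄ = 0.00262 kg/kg → 0.00262 × 27000 / 9.8 = 7.22 mm
PW = 15.76 + 29.02 + 7.22 = 52.00 ≈ 52.0 mm.
Rainfall = ε × PW = 0.7 × 52.0 = 36.4 mm.

PW ≈ 52.0 mm; rainfall ≈ 36.4 mm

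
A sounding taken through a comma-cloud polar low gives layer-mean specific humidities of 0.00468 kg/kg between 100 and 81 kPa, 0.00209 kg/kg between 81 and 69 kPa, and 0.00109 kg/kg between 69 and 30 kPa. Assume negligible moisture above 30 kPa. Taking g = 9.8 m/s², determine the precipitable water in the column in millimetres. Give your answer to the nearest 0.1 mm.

Precipitable water is the column-integrated vapour mass per unit area: PW = (1/g) Σ q̄ Δp, with q in kg/kg and Δp in Pa (1 kg/m² of water = 1 mm).
Layer 100–81 kPa: Δp = 190 hPa = 19000 Pa, q̄ = 0.00468 kg/kg → 0.00468 × 19000 / 9.8 = 9.07 mm
Layer 81–69 kPa: Δp = 120 hPa = 12000 Pa, q̄ = 0.00209 kg/kg → 0.00209 × 12000 / 9.8 = 2.56 mm
Layer 69–30 kPa: Δp = 390 hPa = 39000 Pa, q̄ = 0.00109 kg/kg → 0.00109 × 39000 / 9.8 = 4.34 mm
PW = 9.07 + 2.56 + 4.34 = 15.97 ≈ 16.0 mm.

PW ≈ 16.0 mm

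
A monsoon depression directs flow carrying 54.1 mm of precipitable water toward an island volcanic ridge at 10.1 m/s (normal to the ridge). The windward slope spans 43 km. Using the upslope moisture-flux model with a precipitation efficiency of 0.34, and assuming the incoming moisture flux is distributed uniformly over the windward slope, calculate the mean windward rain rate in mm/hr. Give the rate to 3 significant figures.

Incoming column moisture flux per unit ridge length: F = V × PW = 10.1 × 54.1 = 546.41 mm·m/s.
Spread over the 43 km slope with efficiency ε = 0.34: R = ε·F/W = 0.34 × 546.41 / 43000 m = 4.320e-03 mm/s.
R = 4.320e-03 × 3600 = 15.6 mm/hr.

R ≈ 15.6 mm/hr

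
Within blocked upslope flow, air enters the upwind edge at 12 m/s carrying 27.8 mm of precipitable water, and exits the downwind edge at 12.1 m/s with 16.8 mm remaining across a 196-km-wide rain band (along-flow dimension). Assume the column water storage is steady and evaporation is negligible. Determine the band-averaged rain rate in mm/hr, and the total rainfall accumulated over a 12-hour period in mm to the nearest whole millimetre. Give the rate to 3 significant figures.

R ≈ 2.39 mm/hr; total ≈ 29 mm

Column moisture flux per unit crosswind length is F = V × PW.
Inflow: F_in = 12 × 27.8 = 333.6 mm·m/s
Outflow: F_out = 12.1 × 16.8 = 203.28 mm·m/s
Steady-state rate R = (F_in − F_out)/L = (333.6 − 203.28) / 196000 m = 6.649e-04 mm/s.
R = 6.649e-04 × 3600 = 2.39 mm/hr.
Over 12 h: total = 2.39 × 12 = 28.68 ≈ 29 mm.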